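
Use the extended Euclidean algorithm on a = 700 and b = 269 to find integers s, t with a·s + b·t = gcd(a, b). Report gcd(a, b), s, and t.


Euclidean algorithm on (700, 269) — divide until remainder is 0:
  700 = 2 · 269 + 162
  269 = 1 · 162 + 107
  162 = 1 · 107 + 55
  107 = 1 · 55 + 52
  55 = 1 · 52 + 3
  52 = 17 · 3 + 1
  3 = 3 · 1 + 0
gcd(700, 269) = 1.
Track Bezout coefficients alongside the remainders: start with r₀ = 700 = a·1 + b·0 (s = 1, t = 0) and r₁ = 269 = a·0 + b·1 (s = 0, t = 1); each new remainder r_{k+1} = r_{k-1} − q_k·r_k inherits s_{k+1} = s_{k-1} − q_k·s_k, t_{k+1} = t_{k-1} − q_k·t_k, so r_k = a·s_k + b·t_k at every step:
  q = 2: r = 162, s = 1 − 2·0 = 1, t = 0 − 2·1 = -2  (check: 700·1 + 269·(-2) = 162)
  q = 1: r = 107, s = 0 − 1·1 = -1, t = 1 − 1·(-2) = 3  (check: 700·(-1) + 269·3 = 107)
  q = 1: r = 55, s = 1 − 1·(-1) = 2, t = -2 − 1·3 = -5  (check: 700·2 + 269·(-5) = 55)
  q = 1: r = 52, s = -1 − 1·2 = -3, t = 3 − 1·(-5) = 8  (check: 700·(-3) + 269·8 = 52)
  q = 1: r = 3, s = 2 − 1·(-3) = 5, t = -5 − 1·8 = -13  (check: 700·5 + 269·(-13) = 3)
  q = 17: r = 1, s = -3 − 17·5 = -88, t = 8 − 17·(-13) = 229  (check: 700·(-88) + 269·229 = 1)
The row with r = 1 (the gcd) gives the Bezout coefficients s = -88, t = 229.
Result: 700 · (-88) + 269 · (229) = 1.

gcd(700, 269) = 1; s = -88, t = 229 (check: 700·(-88) + 269·229 = 1).


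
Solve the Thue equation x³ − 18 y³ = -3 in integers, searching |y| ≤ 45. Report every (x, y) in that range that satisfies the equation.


The equation is x³ - 18y³ = -3. For fixed y, x³ = 18·y³ − 3, so a solution requires the RHS to be a perfect cube.
Strategy: iterate y from -45 to 45, compute RHS = 18·y³ − 3, and check whether it is a (positive or negative) perfect cube.
Check small values of y:
  y = 0: RHS = -3 is not a perfect cube.
  y = 1: RHS = 15 is not a perfect cube.
  y = -1: RHS = -21 is not a perfect cube.
  y = 2: RHS = 141 is not a perfect cube.
  y = -2: RHS = -147 is not a perfect cube.
  y = 3: RHS = 483 is not a perfect cube.
  y = -3: RHS = -489 is not a perfect cube.
Continuing the search up to |y| = 45 finds no solutions either.
No (x, y) in the scanned range satisfies the equation.

No integer solutions with |y| ≤ 45.


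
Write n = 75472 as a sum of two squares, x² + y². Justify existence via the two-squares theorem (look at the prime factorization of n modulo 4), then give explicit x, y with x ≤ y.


Step 1: Factor n = 75472 = 2^4 · 53 · 89.
Step 2: Check the mod-4 condition on each prime factor: 2 = 2 (special); 53 ≡ 1 (mod 4), exponent 1; 89 ≡ 1 (mod 4), exponent 1.
All primes ≡ 3 (mod 4) appear to even exponent (or don't appear), so by the two-squares theorem n IS expressible as a sum of two squares.
Step 3: Build a representation. Group n = k² · m with k = 4 and m = 53 · 89 = 4717 (a product of primes ≡ 1 (mod 4)); a representation of m scales to one of n via (k·x)² + (k·y)² = k²(x² + y²). Each prime p ≡ 1 (mod 4) is itself a sum of two squares; find a² by testing p − a² for a perfect square:
  53: 53 − 1² = 52, 53 − 2² = 49 = 7² ⇒ 53 = 2² + 7².
  89: 89 − 1² = 88, 89 − 2² = 85, 89 − 3² = 80, 89 − 4² = 73, 89 − 5² = 64 = 8² ⇒ 89 = 5² + 8².
  Combine using the Brahmagupta–Fibonacci identity (a² + b²)(c² + d²) = (ac − bd)² + (ad + bc)² = (ac + bd)² + (ad − bc)²:
  53 · 89 = 4717: from (2² + 7²)(5² + 8²), take (2·5 − 7·8, 2·8 + 7·5) = (10 − 56, 16 + 35) = (-46, 51); dropping signs (only squares matter) gives (46, 51); check 46² + 51² = 2116 + 2601 = 4717 ✓.
  Scale by k = 4: (4·46, 4·51) = (184, 204).
Step 4: Order so x ≤ y and verify: 184² + 204² = 33856 + 41616 = 75472 = n. ✓

n = 75472 = 184² + 204² (one valid representation with x ≤ y).


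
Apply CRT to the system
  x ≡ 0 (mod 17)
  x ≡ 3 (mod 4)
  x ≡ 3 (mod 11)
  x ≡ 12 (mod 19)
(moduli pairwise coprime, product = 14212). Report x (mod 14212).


Product of moduli M = 17 · 4 · 11 · 19 = 14212.
Merge one congruence at a time:
  Start: x ≡ 0 (mod 17).
  Combine with x ≡ 3 (mod 4); new modulus lcm = 68.
    Write x = 0 + 17·t and substitute into x ≡ 3 (mod 4): 17·t ≡ 3 − 0 = 3 (mod 4).
    Reduce coefficients mod 4: 1·t ≡ 3 (mod 4).
    So t ≡ 3 (mod 4).
    Then x = 0 + 17·3 = 51, valid modulo lcm(17, 4) = 68: x ≡ 51 (mod 68).
  Combine with x ≡ 3 (mod 11); new modulus lcm = 748.
    Write x = 51 + 68·t and substitute into x ≡ 3 (mod 11): 68·t ≡ 3 − 51 = -48 (mod 11).
    Reduce coefficients mod 11: 2·t ≡ 7 (mod 11).
    The inverse of 2 mod 11 is 6 (since 2·6 = 12 = 1·11 + 1), so t ≡ 6·7 = 42 ≡ 9 (mod 11).
    Then x = 51 + 68·9 = 663, valid modulo lcm(68, 11) = 748: x ≡ 663 (mod 748).
  Combine with x ≡ 12 (mod 19); new modulus lcm = 14212.
    Write x = 663 + 748·t and substitute into x ≡ 12 (mod 19): 748·t ≡ 12 − 663 = -651 (mod 19).
    Reduce coefficients mod 19: 7·t ≡ 14 (mod 19).
    The inverse of 7 mod 19 is 11 (since 7·11 = 77 = 4·19 + 1), so t ≡ 11·14 = 154 ≡ 2 (mod 19).
    Then x = 663 + 748·2 = 2159, valid modulo lcm(748, 19) = 14212: x ≡ 2159 (mod 14212).
Verify against each original: 2159 mod 17 = 0, 2159 mod 4 = 3, 2159 mod 11 = 3, 2159 mod 19 = 12.

x ≡ 2159 (mod 14212).


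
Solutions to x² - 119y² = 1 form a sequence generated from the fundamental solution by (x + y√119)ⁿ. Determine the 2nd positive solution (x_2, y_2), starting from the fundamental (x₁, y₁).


Step 1: Find the fundamental solution (x₁, y₁) of x² - 119y² = 1.
  Expand √119 as a continued fraction. a₀ = ⌊√119⌋ = 10; iterate m_{k+1} = d_k·a_k − m_k, d_{k+1} = (119 − m_{k+1}²)/d_k, a_{k+1} = ⌊(a₀ + m_{k+1})/d_{k+1}⌋ (starting m₀ = 0, d₀ = 1), with convergents p_k = a_k·p_{k-1} + p_{k-2}, q_k = a_k·q_{k-1} + q_{k-2} (p₋₁ = 1, q₋₁ = 0):
  k = 0: a₀ = 10; p₀/q₀ = 10/1; p₀² − 119·q₀² = 100 − 119 = -19.
  k = 1: m = 10, d = 19, a = ⌊(10 + 10)/19⌋ = 1; p/q = (1·10 + 1)/(1·1 + 0) = 11/1; p² − 119·q² = 121 − 119 = 2.
  k = 2: m = 9, d = 2, a = ⌊(10 + 9)/2⌋ = 9; p/q = (9·11 + 10)/(9·1 + 1) = 109/10; p² − 119·q² = 11881 − 11900 = -19.
  k = 3: m = 9, d = 19, a = ⌊(10 + 9)/19⌋ = 1; p/q = (1·109 + 11)/(1·10 + 1) = 120/11; p² − 119·q² = 14400 − 14399 = 1.
  The first convergent with p² − 119·q² = 1 gives the fundamental solution (x₁, y₁) = (120, 11).
Step 2: Apply the recurrence (x_{n+1}, y_{n+1}) = (x₁x_n + 119y₁y_n, x₁y_n + y₁x_n) repeatedly.
  From (x_1, y_1) = (120, 11): x_2 = 120·120 + 119·11·11 = 28799; y_2 = 120·11 + 11·120 = 2640.
Step 3: Verify x_2² - 119·y_2² = 829382401 - 829382400 = 1 (should be 1). ✓

(x_1, y_1) = (120, 11); (x_2, y_2) = (28799, 2640).


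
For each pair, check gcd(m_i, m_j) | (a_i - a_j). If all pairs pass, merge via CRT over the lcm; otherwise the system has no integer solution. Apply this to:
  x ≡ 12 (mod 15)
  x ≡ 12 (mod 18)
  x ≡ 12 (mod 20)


Moduli 15, 18, 20 are not pairwise coprime, so CRT works modulo lcm(m_i) when all pairwise compatibility conditions hold.
Pairwise compatibility: gcd(m_i, m_j) must divide a_i - a_j for every pair.
Merge one congruence at a time:
  Start: x ≡ 12 (mod 15).
  Combine with x ≡ 12 (mod 18): gcd(15, 18) = 3; 12 - 12 = 0, which IS divisible by 3, so compatible.
    Write x = 12 + 15·t and substitute into x ≡ 12 (mod 18): 15·t ≡ 12 − 12 = 0 (mod 18).
    Divide the congruence (and modulus) by g = 3: 5·t ≡ 0 (mod 6).
    The inverse of 5 mod 6 is 5 (since 5·5 = 25 = 4·6 + 1), so t ≡ 5·0 = 0 ≡ 0 (mod 6).
    Then x = 12 + 15·0 = 12, valid modulo lcm(15, 18) = 90: x ≡ 12 (mod 90).
  Combine with x ≡ 12 (mod 20): gcd(90, 20) = 10; 12 - 12 = 0, which IS divisible by 10, so compatible.
    Write x = 12 + 90·t and substitute into x ≡ 12 (mod 20): 90·t ≡ 12 − 12 = 0 (mod 20).
    Divide the congruence (and modulus) by g = 10: 9·t ≡ 0 (mod 2).
    Reduce coefficients mod 2: 1·t ≡ 0 (mod 2).
    So t ≡ 0 (mod 2).
    Then x = 12 + 90·0 = 12, valid modulo lcm(90, 20) = 180: x ≡ 12 (mod 180).
Verify: 12 mod 15 = 12, 12 mod 18 = 12, 12 mod 20 = 12.

x ≡ 12 (mod 180).


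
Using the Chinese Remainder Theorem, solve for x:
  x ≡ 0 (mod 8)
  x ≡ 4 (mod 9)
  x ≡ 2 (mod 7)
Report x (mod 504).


Moduli 8, 9, 7 are pairwise coprime; by CRT there is a unique solution modulo M = 8 · 9 · 7 = 504.
Solve pairwise, accumulating the modulus:
  Start with x ≡ 0 (mod 8).
  Combine with x ≡ 4 (mod 9): since gcd(8, 9) = 1, we get a unique residue mod 72.
    Write x = 0 + 8·t and substitute into x ≡ 4 (mod 9): 8·t ≡ 4 − 0 = 4 (mod 9).
    The inverse of 8 mod 9 is 8 (since 8·8 = 64 = 7·9 + 1), so t ≡ 8·4 = 32 ≡ 5 (mod 9).
    Then x = 0 + 8·5 = 40, valid modulo lcm(8, 9) = 72: x ≡ 40 (mod 72).
  Combine with x ≡ 2 (mod 7): since gcd(72, 7) = 1, we get a unique residue mod 504.
    Write x = 40 + 72·t and substitute into x ≡ 2 (mod 7): 72·t ≡ 2 − 40 = -38 (mod 7).
    Reduce coefficients mod 7: 2·t ≡ 4 (mod 7).
    The inverse of 2 mod 7 is 4 (since 2·4 = 8 = 1·7 + 1), so t ≡ 4·4 = 16 ≡ 2 (mod 7).
    Then x = 40 + 72·2 = 184, valid modulo lcm(72, 7) = 504: x ≡ 184 (mod 504).
Verify: 184 mod 8 = 0 ✓, 184 mod 9 = 4 ✓, 184 mod 7 = 2 ✓.

x ≡ 184 (mod 504).


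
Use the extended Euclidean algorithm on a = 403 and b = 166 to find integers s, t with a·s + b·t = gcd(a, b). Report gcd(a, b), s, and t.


Euclidean algorithm on (403, 166) — divide until remainder is 0:
  403 = 2 · 166 + 71
  166 = 2 · 71 + 24
  71 = 2 · 24 + 23
  24 = 1 · 23 + 1
  23 = 23 · 1 + 0
gcd(403, 166) = 1.
Track Bezout coefficients alongside the remainders: start with r₀ = 403 = a·1 + b·0 (s = 1, t = 0) and r₁ = 166 = a·0 + b·1 (s = 0, t = 1); each new remainder r_{k+1} = r_{k-1} − q_k·r_k inherits s_{k+1} = s_{k-1} − q_k·s_k, t_{k+1} = t_{k-1} − q_k·t_k, so r_k = a·s_k + b·t_k at every step:
  q = 2: r = 71, s = 1 − 2·0 = 1, t = 0 − 2·1 = -2  (check: 403·1 + 166·(-2) = 71)
  q = 2: r = 24, s = 0 − 2·1 = -2, t = 1 − 2·(-2) = 5  (check: 403·(-2) + 166·5 = 24)
  q = 2: r = 23, s = 1 − 2·(-2) = 5, t = -2 − 2·5 = -12  (check: 403·5 + 166·(-12) = 23)
  q = 1: r = 1, s = -2 − 1·5 = -7, t = 5 − 1·(-12) = 17  (check: 403·(-7) + 166·17 = 1)
The row with r = 1 (the gcd) gives the Bezout coefficients s = -7, t = 17.
Result: 403 · (-7) + 166 · (17) = 1.

gcd(403, 166) = 1; s = -7, t = 17 (check: 403·(-7) + 166·17 = 1).


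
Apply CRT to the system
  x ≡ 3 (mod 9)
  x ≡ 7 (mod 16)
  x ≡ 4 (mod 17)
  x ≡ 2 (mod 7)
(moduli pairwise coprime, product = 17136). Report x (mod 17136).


Product of moduli M = 9 · 16 · 17 · 7 = 17136.
Merge one congruence at a time:
  Start: x ≡ 3 (mod 9).
  Combine with x ≡ 7 (mod 16); new modulus lcm = 144.
    Write x = 3 + 9·t and substitute into x ≡ 7 (mod 16): 9·t ≡ 7 − 3 = 4 (mod 16).
    The inverse of 9 mod 16 is 9 (since 9·9 = 81 = 5·16 + 1), so t ≡ 9·4 = 36 ≡ 4 (mod 16).
    Then x = 3 + 9·4 = 39, valid modulo lcm(9, 16) = 144: x ≡ 39 (mod 144).
  Combine with x ≡ 4 (mod 17); new modulus lcm = 2448.
    Write x = 39 + 144·t and substitute into x ≡ 4 (mod 17): 144·t ≡ 4 − 39 = -35 (mod 17).
    Reduce coefficients mod 17: 8·t ≡ 16 (mod 17).
    The inverse of 8 mod 17 is 15 (since 8·15 = 120 = 7·17 + 1), so t ≡ 15·16 = 240 ≡ 2 (mod 17).
    Then x = 39 + 144·2 = 327, valid modulo lcm(144, 17) = 2448: x ≡ 327 (mod 2448).
  Combine with x ≡ 2 (mod 7); new modulus lcm = 17136.
    Write x = 327 + 2448·t and substitute into x ≡ 2 (mod 7): 2448·t ≡ 2 − 327 = -325 (mod 7).
    Reduce coefficients mod 7: 5·t ≡ 4 (mod 7).
    The inverse of 5 mod 7 is 3 (since 5·3 = 15 = 2·7 + 1), so t ≡ 3·4 = 12 ≡ 5 (mod 7).
    Then x = 327 + 2448·5 = 12567, valid modulo lcm(2448, 7) = 17136: x ≡ 12567 (mod 17136).
Verify against each original: 12567 mod 9 = 3, 12567 mod 16 = 7, 12567 mod 17 = 4, 12567 mod 7 = 2.

x ≡ 12567 (mod 17136).


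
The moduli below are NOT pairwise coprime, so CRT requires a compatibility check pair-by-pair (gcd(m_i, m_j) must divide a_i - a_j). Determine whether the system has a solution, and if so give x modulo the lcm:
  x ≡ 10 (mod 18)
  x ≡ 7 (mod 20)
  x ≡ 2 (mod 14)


Moduli 18, 20, 14 are not pairwise coprime, so CRT works modulo lcm(m_i) when all pairwise compatibility conditions hold.
Pairwise compatibility: gcd(m_i, m_j) must divide a_i - a_j for every pair.
Merge one congruence at a time:
  Start: x ≡ 10 (mod 18).
  Combine with x ≡ 7 (mod 20): gcd(18, 20) = 2, and 7 - 10 = -3 is NOT divisible by 2.
    ⇒ system is inconsistent (no integer solution).

No solution (the system is inconsistent).


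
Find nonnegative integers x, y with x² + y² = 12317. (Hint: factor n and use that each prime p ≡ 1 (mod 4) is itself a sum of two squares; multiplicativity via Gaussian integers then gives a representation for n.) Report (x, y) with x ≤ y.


Step 1: Factor n = 12317 = 109 · 113.
Step 2: Check the mod-4 condition on each prime factor: 109 ≡ 1 (mod 4), exponent 1; 113 ≡ 1 (mod 4), exponent 1.
All primes ≡ 3 (mod 4) appear to even exponent (or don't appear), so by the two-squares theorem n IS expressible as a sum of two squares.
Step 3: Build a representation. Here n = 109 · 113 is a product of primes ≡ 1 (mod 4). Each prime p ≡ 1 (mod 4) is itself a sum of two squares; find a² by testing p − a² for a perfect square:
  109: 109 − 1² = 108, 109 − 2² = 105, 109 − 3² = 100 = 10² ⇒ 109 = 3² + 10².
  113: 113 − 1² = 112, 113 − 2² = 109, 113 − 3² = 104, 113 − 4² = 97, 113 − 5² = 88, 113 − 6² = 77, 113 − 7² = 64 = 8² ⇒ 113 = 7² + 8².
  Combine using the Brahmagupta–Fibonacci identity (a² + b²)(c² + d²) = (ac − bd)² + (ad + bc)² = (ac + bd)² + (ad − bc)²:
  109 · 113 = 12317: from (3² + 10²)(7² + 8²), take (3·7 − 10·8, 3·8 + 10·7) = (21 − 80, 24 + 70) = (-59, 94); dropping signs (only squares matter) gives (59, 94); check 59² + 94² = 3481 + 8836 = 12317 ✓.
Step 4: Order so x ≤ y and verify: 59² + 94² = 3481 + 8836 = 12317 = n. ✓

n = 12317 = 59² + 94² (one valid representation with x ≤ y).


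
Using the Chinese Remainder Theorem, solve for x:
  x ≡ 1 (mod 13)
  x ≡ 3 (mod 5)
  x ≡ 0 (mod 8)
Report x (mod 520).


Moduli 13, 5, 8 are pairwise coprime; by CRT there is a unique solution modulo M = 13 · 5 · 8 = 520.
Solve pairwise, accumulating the modulus:
  Start with x ≡ 1 (mod 13).
  Combine with x ≡ 3 (mod 5): since gcd(13, 5) = 1, we get a unique residue mod 65.
    Write x = 1 + 13·t and substitute into x ≡ 3 (mod 5): 13·t ≡ 3 − 1 = 2 (mod 5).
    Reduce coefficients mod 5: 3·t ≡ 2 (mod 5).
    The inverse of 3 mod 5 is 2 (since 3·2 = 6 = 1·5 + 1), so t ≡ 2·2 = 4 ≡ 4 (mod 5).
    Then x = 1 + 13·4 = 53, valid modulo lcm(13, 5) = 65: x ≡ 53 (mod 65).
  Combine with x ≡ 0 (mod 8): since gcd(65, 8) = 1, we get a unique residue mod 520.
    Write x = 53 + 65·t and substitute into x ≡ 0 (mod 8): 65·t ≡ 0 − 53 = -53 (mod 8).
    Reduce coefficients mod 8: 1·t ≡ 3 (mod 8).
    So t ≡ 3 (mod 8).
    Then x = 53 + 65·3 = 248, valid modulo lcm(65, 8) = 520: x ≡ 248 (mod 520).
Verify: 248 mod 13 = 1 ✓, 248 mod 5 = 3 ✓, 248 mod 8 = 0 ✓.

x ≡ 248 (mod 520).


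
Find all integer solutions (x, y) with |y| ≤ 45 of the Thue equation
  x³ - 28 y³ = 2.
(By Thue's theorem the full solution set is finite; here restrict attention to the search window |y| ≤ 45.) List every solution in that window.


The equation is x³ - 28y³ = 2. For fixed y, x³ = 28·y³ + 2, so a solution requires the RHS to be a perfect cube.
Strategy: iterate y from -45 to 45, compute RHS = 28·y³ + 2, and check whether it is a (positive or negative) perfect cube.
Check small values of y:
  y = 0: RHS = 2 is not a perfect cube.
  y = 1: RHS = 30 is not a perfect cube.
  y = -1: RHS = -26 is not a perfect cube.
  y = 2: RHS = 226 is not a perfect cube.
  y = -2: RHS = -222 is not a perfect cube.
  y = 3: RHS = 758 is not a perfect cube.
  y = -3: RHS = -754 is not a perfect cube.
Continuing the search up to |y| = 45 finds no solutions either.
No (x, y) in the scanned range satisfies the equation.

No integer solutions with |y| ≤ 45.


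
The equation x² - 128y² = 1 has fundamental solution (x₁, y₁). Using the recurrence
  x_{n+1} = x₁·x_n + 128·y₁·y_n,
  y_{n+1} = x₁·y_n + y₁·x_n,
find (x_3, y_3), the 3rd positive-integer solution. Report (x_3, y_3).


Step 1: Find the fundamental solution (x₁, y₁) of x² - 128y² = 1.
  Expand √128 as a continued fraction. a₀ = ⌊√128⌋ = 11; iterate m_{k+1} = d_k·a_k − m_k, d_{k+1} = (128 − m_{k+1}²)/d_k, a_{k+1} = ⌊(a₀ + m_{k+1})/d_{k+1}⌋ (starting m₀ = 0, d₀ = 1), with convergents p_k = a_k·p_{k-1} + p_{k-2}, q_k = a_k·q_{k-1} + q_{k-2} (p₋₁ = 1, q₋₁ = 0):
  k = 0: a₀ = 11; p₀/q₀ = 11/1; p₀² − 128·q₀² = 121 − 128 = -7.
  k = 1: m = 11, d = 7, a = ⌊(11 + 11)/7⌋ = 3; p/q = (3·11 + 1)/(3·1 + 0) = 34/3; p² − 128·q² = 1156 − 1152 = 4.
  k = 2: m = 10, d = 4, a = ⌊(11 + 10)/4⌋ = 5; p/q = (5·34 + 11)/(5·3 + 1) = 181/16; p² − 128·q² = 32761 − 32768 = -7.
  k = 3: m = 10, d = 7, a = ⌊(11 + 10)/7⌋ = 3; p/q = (3·181 + 34)/(3·16 + 3) = 577/51; p² − 128·q² = 332929 − 332928 = 1.
  The first convergent with p² − 128·q² = 1 gives the fundamental solution (x₁, y₁) = (577, 51).
Step 2: Apply the recurrence (x_{n+1}, y_{n+1}) = (x₁x_n + 128y₁y_n, x₁y_n + y₁x_n) repeatedly.
  From (x_1, y_1) = (577, 51): x_2 = 577·577 + 128·51·51 = 665857; y_2 = 577·51 + 51·577 = 58854.
  From (x_2, y_2) = (665857, 58854): x_3 = 577·665857 + 128·51·58854 = 768398401; y_3 = 577·58854 + 51·665857 = 67917465.
Step 3: Verify x_3² - 128·y_3² = 590436102659356801 - 590436102659356800 = 1 (should be 1). ✓

(x_1, y_1) = (577, 51); (x_3, y_3) = (768398401, 67917465).


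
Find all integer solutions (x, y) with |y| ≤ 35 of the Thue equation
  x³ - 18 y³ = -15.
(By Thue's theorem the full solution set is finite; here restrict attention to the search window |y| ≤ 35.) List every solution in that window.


The equation is x³ - 18y³ = -15. For fixed y, x³ = 18·y³ − 15, so a solution requires the RHS to be a perfect cube.
Strategy: iterate y from -35 to 35, compute RHS = 18·y³ − 15, and check whether it is a (positive or negative) perfect cube.
Check small values of y:
  y = 0: RHS = -15 is not a perfect cube.
  y = 1: RHS = 3 is not a perfect cube.
  y = -1: RHS = -33 is not a perfect cube.
  y = 2: RHS = 129 is not a perfect cube.
  y = -2: RHS = -159 is not a perfect cube.
  y = 3: RHS = 471 is not a perfect cube.
  y = -3: RHS = -501 is not a perfect cube.
Continuing the search up to |y| = 35 finds no solutions either.
No (x, y) in the scanned range satisfies the equation.

No integer solutions with |y| ≤ 35.


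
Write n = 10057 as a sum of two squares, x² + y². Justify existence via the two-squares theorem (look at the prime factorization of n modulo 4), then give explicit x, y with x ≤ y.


Step 1: Factor n = 10057 = 89 · 113.
Step 2: Check the mod-4 condition on each prime factor: 89 ≡ 1 (mod 4), exponent 1; 113 ≡ 1 (mod 4), exponent 1.
All primes ≡ 3 (mod 4) appear to even exponent (or don't appear), so by the two-squares theorem n IS expressible as a sum of two squares.
Step 3: Build a representation. Here n = 89 · 113 is a product of primes ≡ 1 (mod 4). Each prime p ≡ 1 (mod 4) is itself a sum of two squares; find a² by testing p − a² for a perfect square:
  89: 89 − 1² = 88, 89 − 2² = 85, 89 − 3² = 80, 89 − 4² = 73, 89 − 5² = 64 = 8² ⇒ 89 = 5² + 8².
  113: 113 − 1² = 112, 113 − 2² = 109, 113 − 3² = 104, 113 − 4² = 97, 113 − 5² = 88, 113 − 6² = 77, 113 − 7² = 64 = 8² ⇒ 113 = 7² + 8².
  Combine using the Brahmagupta–Fibonacci identity (a² + b²)(c² + d²) = (ac − bd)² + (ad + bc)² = (ac + bd)² + (ad − bc)²:
  89 · 113 = 10057: from (5² + 8²)(7² + 8²), take (5·7 − 8·8, 5·8 + 8·7) = (35 − 64, 40 + 56) = (-29, 96); dropping signs (only squares matter) gives (29, 96); check 29² + 96² = 841 + 9216 = 10057 ✓.
Step 4: Order so x ≤ y and verify: 29² + 96² = 841 + 9216 = 10057 = n. ✓

n = 10057 = 29² + 96² (one valid representation with x ≤ y).


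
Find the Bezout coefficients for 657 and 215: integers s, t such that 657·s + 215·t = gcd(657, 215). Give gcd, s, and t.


Euclidean algorithm on (657, 215) — divide until remainder is 0:
  657 = 3 · 215 + 12
  215 = 17 · 12 + 11
  12 = 1 · 11 + 1
  11 = 11 · 1 + 0
gcd(657, 215) = 1.
Track Bezout coefficients alongside the remainders: start with r₀ = 657 = a·1 + b·0 (s = 1, t = 0) and r₁ = 215 = a·0 + b·1 (s = 0, t = 1); each new remainder r_{k+1} = r_{k-1} − q_k·r_k inherits s_{k+1} = s_{k-1} − q_k·s_k, t_{k+1} = t_{k-1} − q_k·t_k, so r_k = a·s_k + b·t_k at every step:
  q = 3: r = 12, s = 1 − 3·0 = 1, t = 0 − 3·1 = -3  (check: 657·1 + 215·(-3) = 12)
  q = 17: r = 11, s = 0 − 17·1 = -17, t = 1 − 17·(-3) = 52  (check: 657·(-17) + 215·52 = 11)
  q = 1: r = 1, s = 1 − 1·(-17) = 18, t = -3 − 1·52 = -55  (check: 657·18 + 215·(-55) = 1)
The row with r = 1 (the gcd) gives the Bezout coefficients s = 18, t = -55.
Result: 657 · (18) + 215 · (-55) = 1.

gcd(657, 215) = 1; s = 18, t = -55 (check: 657·18 + 215·(-55) = 1).


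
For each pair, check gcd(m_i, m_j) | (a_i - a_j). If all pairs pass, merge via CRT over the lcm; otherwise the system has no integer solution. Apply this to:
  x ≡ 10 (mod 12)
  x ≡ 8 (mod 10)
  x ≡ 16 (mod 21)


Moduli 12, 10, 21 are not pairwise coprime, so CRT works modulo lcm(m_i) when all pairwise compatibility conditions hold.
Pairwise compatibility: gcd(m_i, m_j) must divide a_i - a_j for every pair.
Merge one congruence at a time:
  Start: x ≡ 10 (mod 12).
  Combine with x ≡ 8 (mod 10): gcd(12, 10) = 2; 8 - 10 = -2, which IS divisible by 2, so compatible.
    Write x = 10 + 12·t and substitute into x ≡ 8 (mod 10): 12·t ≡ 8 − 10 = -2 (mod 10).
    Divide the congruence (and modulus) by g = 2: 6·t ≡ -1 (mod 5).
    Reduce coefficients mod 5: 1·t ≡ 4 (mod 5).
    So t ≡ 4 (mod 5).
    Then x = 10 + 12·4 = 58, valid modulo lcm(12, 10) = 60: x ≡ 58 (mod 60).
  Combine with x ≡ 16 (mod 21): gcd(60, 21) = 3; 16 - 58 = -42, which IS divisible by 3, so compatible.
    Write x = 58 + 60·t and substitute into x ≡ 16 (mod 21): 60·t ≡ 16 − 58 = -42 (mod 21).
    Divide the congruence (and modulus) by g = 3: 20·t ≡ -14 (mod 7).
    Reduce coefficients mod 7: 6·t ≡ 0 (mod 7).
    The inverse of 6 mod 7 is 6 (since 6·6 = 36 = 5·7 + 1), so t ≡ 6·0 = 0 ≡ 0 (mod 7).
    Then x = 58 + 60·0 = 58, valid modulo lcm(60, 21) = 420: x ≡ 58 (mod 420).
Verify: 58 mod 12 = 10, 58 mod 10 = 8, 58 mod 21 = 16.

x ≡ 58 (mod 420).


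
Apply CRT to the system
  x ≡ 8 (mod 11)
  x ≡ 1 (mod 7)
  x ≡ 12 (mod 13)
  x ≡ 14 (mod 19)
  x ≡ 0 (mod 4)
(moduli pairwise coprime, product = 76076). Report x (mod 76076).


Product of moduli M = 11 · 7 · 13 · 19 · 4 = 76076.
Merge one congruence at a time:
  Start: x ≡ 8 (mod 11).
  Combine with x ≡ 1 (mod 7); new modulus lcm = 77.
    Write x = 8 + 11·t and substitute into x ≡ 1 (mod 7): 11·t ≡ 1 − 8 = -7 (mod 7).
    Reduce coefficients mod 7: 4·t ≡ 0 (mod 7).
    The inverse of 4 mod 7 is 2 (since 4·2 = 8 = 1·7 + 1), so t ≡ 2·0 = 0 ≡ 0 (mod 7).
    Then x = 8 + 11·0 = 8, valid modulo lcm(11, 7) = 77: x ≡ 8 (mod 77).
  Combine with x ≡ 12 (mod 13); new modulus lcm = 1001.
    Write x = 8 + 77·t and substitute into x ≡ 12 (mod 13): 77·t ≡ 12 − 8 = 4 (mod 13).
    Reduce coefficients mod 13: 12·t ≡ 4 (mod 13).
    The inverse of 12 mod 13 is 12 (since 12·12 = 144 = 11·13 + 1), so t ≡ 12·4 = 48 ≡ 9 (mod 13).
    Then x = 8 + 77·9 = 701, valid modulo lcm(77, 13) = 1001: x ≡ 701 (mod 1001).
  Combine with x ≡ 14 (mod 19); new modulus lcm = 19019.
    Write x = 701 + 1001·t and substitute into x ≡ 14 (mod 19): 1001·t ≡ 14 − 701 = -687 (mod 19).
    Reduce coefficients mod 19: 13·t ≡ 16 (mod 19).
    The inverse of 13 mod 19 is 3 (since 13·3 = 39 = 2·19 + 1), so t ≡ 3·16 = 48 ≡ 10 (mod 19).
    Then x = 701 + 1001·10 = 10711, valid modulo lcm(1001, 19) = 19019: x ≡ 10711 (mod 19019).
  Combine with x ≡ 0 (mod 4); new modulus lcm = 76076.
    Write x = 10711 + 19019·t and substitute into x ≡ 0 (mod 4): 19019·t ≡ 0 − 10711 = -10711 (mod 4).
    Reduce coefficients mod 4: 3·t ≡ 1 (mod 4).
    The inverse of 3 mod 4 is 3 (since 3·3 = 9 = 2·4 + 1), so t ≡ 3·1 = 3 ≡ 3 (mod 4).
    Then x = 10711 + 19019·3 = 67768, valid modulo lcm(19019, 4) = 76076: x ≡ 67768 (mod 76076).
Verify against each original: 67768 mod 11 = 8, 67768 mod 7 = 1, 67768 mod 13 = 12, 67768 mod 19 = 14, 67768 mod 4 = 0.

x ≡ 67768 (mod 76076).


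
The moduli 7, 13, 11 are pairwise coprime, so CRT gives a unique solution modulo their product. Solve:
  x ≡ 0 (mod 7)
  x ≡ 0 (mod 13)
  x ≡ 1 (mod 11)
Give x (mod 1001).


Moduli 7, 13, 11 are pairwise coprime; by CRT there is a unique solution modulo M = 7 · 13 · 11 = 1001.
Solve pairwise, accumulating the modulus:
  Start with x ≡ 0 (mod 7).
  Combine with x ≡ 0 (mod 13): since gcd(7, 13) = 1, we get a unique residue mod 91.
    Write x = 0 + 7·t and substitute into x ≡ 0 (mod 13): 7·t ≡ 0 − 0 = 0 (mod 13).
    The inverse of 7 mod 13 is 2 (since 7·2 = 14 = 1·13 + 1), so t ≡ 2·0 = 0 ≡ 0 (mod 13).
    Then x = 0 + 7·0 = 0, valid modulo lcm(7, 13) = 91: x ≡ 0 (mod 91).
  Combine with x ≡ 1 (mod 11): since gcd(91, 11) = 1, we get a unique residue mod 1001.
    Write x = 0 + 91·t and substitute into x ≡ 1 (mod 11): 91·t ≡ 1 − 0 = 1 (mod 11).
    Reduce coefficients mod 11: 3·t ≡ 1 (mod 11).
    The inverse of 3 mod 11 is 4 (since 3·4 = 12 = 1·11 + 1), so t ≡ 4·1 = 4 ≡ 4 (mod 11).
    Then x = 0 + 91·4 = 364, valid modulo lcm(91, 11) = 1001: x ≡ 364 (mod 1001).
Verify: 364 mod 7 = 0 ✓, 364 mod 13 = 0 ✓, 364 mod 11 = 1 ✓.

x ≡ 364 (mod 1001).


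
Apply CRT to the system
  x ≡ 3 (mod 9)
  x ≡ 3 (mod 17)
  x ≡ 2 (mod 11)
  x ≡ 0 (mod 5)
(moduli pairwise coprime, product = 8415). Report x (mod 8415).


Product of moduli M = 9 · 17 · 11 · 5 = 8415.
Merge one congruence at a time:
  Start: x ≡ 3 (mod 9).
  Combine with x ≡ 3 (mod 17); new modulus lcm = 153.
    Write x = 3 + 9·t and substitute into x ≡ 3 (mod 17): 9·t ≡ 3 − 3 = 0 (mod 17).
    The inverse of 9 mod 17 is 2 (since 9·2 = 18 = 1·17 + 1), so t ≡ 2·0 = 0 ≡ 0 (mod 17).
    Then x = 3 + 9·0 = 3, valid modulo lcm(9, 17) = 153: x ≡ 3 (mod 153).
  Combine with x ≡ 2 (mod 11); new modulus lcm = 1683.
    Write x = 3 + 153·t and substitute into x ≡ 2 (mod 11): 153·t ≡ 2 − 3 = -1 (mod 11).
    Reduce coefficients mod 11: 10·t ≡ 10 (mod 11).
    The inverse of 10 mod 11 is 10 (since 10·10 = 100 = 9·11 + 1), so t ≡ 10·10 = 100 ≡ 1 (mod 11).
    Then x = 3 + 153·1 = 156, valid modulo lcm(153, 11) = 1683: x ≡ 156 (mod 1683).
  Combine with x ≡ 0 (mod 5); new modulus lcm = 8415.
    Write x = 156 + 1683·t and substitute into x ≡ 0 (mod 5): 1683·t ≡ 0 − 156 = -156 (mod 5).
    Reduce coefficients mod 5: 3·t ≡ 4 (mod 5).
    The inverse of 3 mod 5 is 2 (since 3·2 = 6 = 1·5 + 1), so t ≡ 2·4 = 8 ≡ 3 (mod 5).
    Then x = 156 + 1683·3 = 5205, valid modulo lcm(1683, 5) = 8415: x ≡ 5205 (mod 8415).
Verify against each original: 5205 mod 9 = 3, 5205 mod 17 = 3, 5205 mod 11 = 2, 5205 mod 5 = 0.

x ≡ 5205 (mod 8415).


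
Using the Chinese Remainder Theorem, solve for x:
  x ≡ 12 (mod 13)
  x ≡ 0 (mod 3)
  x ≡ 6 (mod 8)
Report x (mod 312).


Moduli 13, 3, 8 are pairwise coprime; by CRT there is a unique solution modulo M = 13 · 3 · 8 = 312.
Solve pairwise, accumulating the modulus:
  Start with x ≡ 12 (mod 13).
  Combine with x ≡ 0 (mod 3): since gcd(13, 3) = 1, we get a unique residue mod 39.
    Write x = 12 + 13·t and substitute into x ≡ 0 (mod 3): 13·t ≡ 0 − 12 = -12 (mod 3).
    Reduce coefficients mod 3: 1·t ≡ 0 (mod 3).
    So t ≡ 0 (mod 3).
    Then x = 12 + 13·0 = 12, valid modulo lcm(13, 3) = 39: x ≡ 12 (mod 39).
  Combine with x ≡ 6 (mod 8): since gcd(39, 8) = 1, we get a unique residue mod 312.
    Write x = 12 + 39·t and substitute into x ≡ 6 (mod 8): 39·t ≡ 6 − 12 = -6 (mod 8).
    Reduce coefficients mod 8: 7·t ≡ 2 (mod 8).
    The inverse of 7 mod 8 is 7 (since 7·7 = 49 = 6·8 + 1), so t ≡ 7·2 = 14 ≡ 6 (mod 8).
    Then x = 12 + 39·6 = 246, valid modulo lcm(39, 8) = 312: x ≡ 246 (mod 312).
Verify: 246 mod 13 = 12 ✓, 246 mod 3 = 0 ✓, 246 mod 8 = 6 ✓.

x ≡ 246 (mod 312).


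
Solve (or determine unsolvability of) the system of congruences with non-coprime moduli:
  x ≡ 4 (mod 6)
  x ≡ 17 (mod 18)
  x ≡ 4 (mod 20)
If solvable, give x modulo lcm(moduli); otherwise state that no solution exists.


Moduli 6, 18, 20 are not pairwise coprime, so CRT works modulo lcm(m_i) when all pairwise compatibility conditions hold.
Pairwise compatibility: gcd(m_i, m_j) must divide a_i - a_j for every pair.
Merge one congruence at a time:
  Start: x ≡ 4 (mod 6).
  Combine with x ≡ 17 (mod 18): gcd(6, 18) = 6, and 17 - 4 = 13 is NOT divisible by 6.
    ⇒ system is inconsistent (no integer solution).

No solution (the system is inconsistent).


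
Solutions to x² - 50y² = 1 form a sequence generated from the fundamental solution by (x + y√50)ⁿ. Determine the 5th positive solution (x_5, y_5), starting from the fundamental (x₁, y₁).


Step 1: Find the fundamental solution (x₁, y₁) of x² - 50y² = 1.
  Expand √50 as a continued fraction. a₀ = ⌊√50⌋ = 7; iterate m_{k+1} = d_k·a_k − m_k, d_{k+1} = (50 − m_{k+1}²)/d_k, a_{k+1} = ⌊(a₀ + m_{k+1})/d_{k+1}⌋ (starting m₀ = 0, d₀ = 1), with convergents p_k = a_k·p_{k-1} + p_{k-2}, q_k = a_k·q_{k-1} + q_{k-2} (p₋₁ = 1, q₋₁ = 0):
  k = 0: a₀ = 7; p₀/q₀ = 7/1; p₀² − 50·q₀² = 49 − 50 = -1.
  k = 1: m = 7, d = 1, a = ⌊(7 + 7)/1⌋ = 14; p/q = (14·7 + 1)/(14·1 + 0) = 99/14; p² − 50·q² = 9801 − 9800 = 1.
  The first convergent with p² − 50·q² = 1 gives the fundamental solution (x₁, y₁) = (99, 14).
Step 2: Apply the recurrence (x_{n+1}, y_{n+1}) = (x₁x_n + 50y₁y_n, x₁y_n + y₁x_n) repeatedly.
  From (x_1, y_1) = (99, 14): x_2 = 99·99 + 50·14·14 = 19601; y_2 = 99·14 + 14·99 = 2772.
  From (x_2, y_2) = (19601, 2772): x_3 = 99·19601 + 50·14·2772 = 3880899; y_3 = 99·2772 + 14·19601 = 548842.
  From (x_3, y_3) = (3880899, 548842): x_4 = 99·3880899 + 50·14·548842 = 768398401; y_4 = 99·548842 + 14·3880899 = 108667944.
  From (x_4, y_4) = (768398401, 108667944): x_5 = 99·768398401 + 50·14·108667944 = 152139002499; y_5 = 99·108667944 + 14·768398401 = 21515704070.
Step 3: Verify x_5² - 50·y_5² = 23146276081390728245001 - 23146276081390728245000 = 1 (should be 1). ✓

(x_1, y_1) = (99, 14); (x_5, y_5) = (152139002499, 21515704070).


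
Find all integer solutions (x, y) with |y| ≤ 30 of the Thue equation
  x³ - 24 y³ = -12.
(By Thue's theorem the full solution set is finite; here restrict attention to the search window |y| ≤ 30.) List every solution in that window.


The equation is x³ - 24y³ = -12. For fixed y, x³ = 24·y³ − 12, so a solution requires the RHS to be a perfect cube.
Strategy: iterate y from -30 to 30, compute RHS = 24·y³ − 12, and check whether it is a (positive or negative) perfect cube.
Check small values of y:
  y = 0: RHS = -12 is not a perfect cube.
  y = 1: RHS = 12 is not a perfect cube.
  y = -1: RHS = -36 is not a perfect cube.
  y = 2: RHS = 180 is not a perfect cube.
  y = -2: RHS = -204 is not a perfect cube.
  y = 3: RHS = 636 is not a perfect cube.
  y = -3: RHS = -660 is not a perfect cube.
Continuing the search up to |y| = 30 finds no solutions either.
No (x, y) in the scanned range satisfies the equation.

No integer solutions with |y| ≤ 30.


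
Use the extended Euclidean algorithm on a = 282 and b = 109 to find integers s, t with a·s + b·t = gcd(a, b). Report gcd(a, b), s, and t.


Euclidean algorithm on (282, 109) — divide until remainder is 0:
  282 = 2 · 109 + 64
  109 = 1 · 64 + 45
  64 = 1 · 45 + 19
  45 = 2 · 19 + 7
  19 = 2 · 7 + 5
  7 = 1 · 5 + 2
  5 = 2 · 2 + 1
  2 = 2 · 1 + 0
gcd(282, 109) = 1.
Track Bezout coefficients alongside the remainders: start with r₀ = 282 = a·1 + b·0 (s = 1, t = 0) and r₁ = 109 = a·0 + b·1 (s = 0, t = 1); each new remainder r_{k+1} = r_{k-1} − q_k·r_k inherits s_{k+1} = s_{k-1} − q_k·s_k, t_{k+1} = t_{k-1} − q_k·t_k, so r_k = a·s_k + b·t_k at every step:
  q = 2: r = 64, s = 1 − 2·0 = 1, t = 0 − 2·1 = -2  (check: 282·1 + 109·(-2) = 64)
  q = 1: r = 45, s = 0 − 1·1 = -1, t = 1 − 1·(-2) = 3  (check: 282·(-1) + 109·3 = 45)
  q = 1: r = 19, s = 1 − 1·(-1) = 2, t = -2 − 1·3 = -5  (check: 282·2 + 109·(-5) = 19)
  q = 2: r = 7, s = -1 − 2·2 = -5, t = 3 − 2·(-5) = 13  (check: 282·(-5) + 109·13 = 7)
  q = 2: r = 5, s = 2 − 2·(-5) = 12, t = -5 − 2·13 = -31  (check: 282·12 + 109·(-31) = 5)
  q = 1: r = 2, s = -5 − 1·12 = -17, t = 13 − 1·(-31) = 44  (check: 282·(-17) + 109·44 = 2)
  q = 2: r = 1, s = 12 − 2·(-17) = 46, t = -31 − 2·44 = -119  (check: 282·46 + 109·(-119) = 1)
The row with r = 1 (the gcd) gives the Bezout coefficients s = 46, t = -119.
Result: 282 · (46) + 109 · (-119) = 1.

gcd(282, 109) = 1; s = 46, t = -119 (check: 282·46 + 109·(-119) = 1).


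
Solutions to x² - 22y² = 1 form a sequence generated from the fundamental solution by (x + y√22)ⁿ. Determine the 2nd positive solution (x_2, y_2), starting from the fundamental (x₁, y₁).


Step 1: Find the fundamental solution (x₁, y₁) of x² - 22y² = 1.
  Expand √22 as a continued fraction. a₀ = ⌊√22⌋ = 4; iterate m_{k+1} = d_k·a_k − m_k, d_{k+1} = (22 − m_{k+1}²)/d_k, a_{k+1} = ⌊(a₀ + m_{k+1})/d_{k+1}⌋ (starting m₀ = 0, d₀ = 1), with convergents p_k = a_k·p_{k-1} + p_{k-2}, q_k = a_k·q_{k-1} + q_{k-2} (p₋₁ = 1, q₋₁ = 0):
  k = 0: a₀ = 4; p₀/q₀ = 4/1; p₀² − 22·q₀² = 16 − 22 = -6.
  k = 1: m = 4, d = 6, a = ⌊(4 + 4)/6⌋ = 1; p/q = (1·4 + 1)/(1·1 + 0) = 5/1; p² − 22·q² = 25 − 22 = 3.
  k = 2: m = 2, d = 3, a = ⌊(4 + 2)/3⌋ = 2; p/q = (2·5 + 4)/(2·1 + 1) = 14/3; p² − 22·q² = 196 − 198 = -2.
  k = 3: m = 4, d = 2, a = ⌊(4 + 4)/2⌋ = 4; p/q = (4·14 + 5)/(4·3 + 1) = 61/13; p² − 22·q² = 3721 − 3718 = 3.
  k = 4: m = 4, d = 3, a = ⌊(4 + 4)/3⌋ = 2; p/q = (2·61 + 14)/(2·13 + 3) = 136/29; p² − 22·q² = 18496 − 18502 = -6.
  k = 5: m = 2, d = 6, a = ⌊(4 + 2)/6⌋ = 1; p/q = (1·136 + 61)/(1·29 + 13) = 197/42; p² − 22·q² = 38809 − 38808 = 1.
  The first convergent with p² − 22·q² = 1 gives the fundamental solution (x₁, y₁) = (197, 42).
Step 2: Apply the recurrence (x_{n+1}, y_{n+1}) = (x₁x_n + 22y₁y_n, x₁y_n + y₁x_n) repeatedly.
  From (x_1, y_1) = (197, 42): x_2 = 197·197 + 22·42·42 = 77617; y_2 = 197·42 + 42·197 = 16548.
Step 3: Verify x_2² - 22·y_2² = 6024398689 - 6024398688 = 1 (should be 1). ✓

(x_1, y_1) = (197, 42); (x_2, y_2) = (77617, 16548).


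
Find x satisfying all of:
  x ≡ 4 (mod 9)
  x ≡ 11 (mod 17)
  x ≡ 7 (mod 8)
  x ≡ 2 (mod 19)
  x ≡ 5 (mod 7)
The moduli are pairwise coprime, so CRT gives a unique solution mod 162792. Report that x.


Product of moduli M = 9 · 17 · 8 · 19 · 7 = 162792.
Merge one congruence at a time:
  Start: x ≡ 4 (mod 9).
  Combine with x ≡ 11 (mod 17); new modulus lcm = 153.
    Write x = 4 + 9·t and substitute into x ≡ 11 (mod 17): 9·t ≡ 11 − 4 = 7 (mod 17).
    The inverse of 9 mod 17 is 2 (since 9·2 = 18 = 1·17 + 1), so t ≡ 2·7 = 14 ≡ 14 (mod 17).
    Then x = 4 + 9·14 = 130, valid modulo lcm(9, 17) = 153: x ≡ 130 (mod 153).
  Combine with x ≡ 7 (mod 8); new modulus lcm = 1224.
    Write x = 130 + 153·t and substitute into x ≡ 7 (mod 8): 153·t ≡ 7 − 130 = -123 (mod 8).
    Reduce coefficients mod 8: 1·t ≡ 5 (mod 8).
    So t ≡ 5 (mod 8).
    Then x = 130 + 153·5 = 895, valid modulo lcm(153, 8) = 1224: x ≡ 895 (mod 1224).
  Combine with x ≡ 2 (mod 19); new modulus lcm = 23256.
    Write x = 895 + 1224·t and substitute into x ≡ 2 (mod 19): 1224·t ≡ 2 − 895 = -893 (mod 19).
    Reduce coefficients mod 19: 8·t ≡ 0 (mod 19).
    The inverse of 8 mod 19 is 12 (since 8·12 = 96 = 5·19 + 1), so t ≡ 12·0 = 0 ≡ 0 (mod 19).
    Then x = 895 + 1224·0 = 895, valid modulo lcm(1224, 19) = 23256: x ≡ 895 (mod 23256).
  Combine with x ≡ 5 (mod 7); new modulus lcm = 162792.
    Write x = 895 + 23256·t and substitute into x ≡ 5 (mod 7): 23256·t ≡ 5 − 895 = -890 (mod 7).
    Reduce coefficients mod 7: 2·t ≡ 6 (mod 7).
    The inverse of 2 mod 7 is 4 (since 2·4 = 8 = 1·7 + 1), so t ≡ 4·6 = 24 ≡ 3 (mod 7).
    Then x = 895 + 23256·3 = 70663, valid modulo lcm(23256, 7) = 162792: x ≡ 70663 (mod 162792).
Verify against each original: 70663 mod 9 = 4, 70663 mod 17 = 11, 70663 mod 8 = 7, 70663 mod 19 = 2, 70663 mod 7 = 5.

x ≡ 70663 (mod 162792).


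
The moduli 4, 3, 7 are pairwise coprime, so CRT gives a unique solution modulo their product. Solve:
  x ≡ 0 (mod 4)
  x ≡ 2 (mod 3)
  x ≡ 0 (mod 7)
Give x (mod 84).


Moduli 4, 3, 7 are pairwise coprime; by CRT there is a unique solution modulo M = 4 · 3 · 7 = 84.
Solve pairwise, accumulating the modulus:
  Start with x ≡ 0 (mod 4).
  Combine with x ≡ 2 (mod 3): since gcd(4, 3) = 1, we get a unique residue mod 12.
    Write x = 0 + 4·t and substitute into x ≡ 2 (mod 3): 4·t ≡ 2 − 0 = 2 (mod 3).
    Reduce coefficients mod 3: 1·t ≡ 2 (mod 3).
    So t ≡ 2 (mod 3).
    Then x = 0 + 4·2 = 8, valid modulo lcm(4, 3) = 12: x ≡ 8 (mod 12).
  Combine with x ≡ 0 (mod 7): since gcd(12, 7) = 1, we get a unique residue mod 84.
    Write x = 8 + 12·t and substitute into x ≡ 0 (mod 7): 12·t ≡ 0 − 8 = -8 (mod 7).
    Reduce coefficients mod 7: 5·t ≡ 6 (mod 7).
    The inverse of 5 mod 7 is 3 (since 5·3 = 15 = 2·7 + 1), so t ≡ 3·6 = 18 ≡ 4 (mod 7).
    Then x = 8 + 12·4 = 56, valid modulo lcm(12, 7) = 84: x ≡ 56 (mod 84).
Verify: 56 mod 4 = 0 ✓, 56 mod 3 = 2 ✓, 56 mod 7 = 0 ✓.

x ≡ 56 (mod 84).


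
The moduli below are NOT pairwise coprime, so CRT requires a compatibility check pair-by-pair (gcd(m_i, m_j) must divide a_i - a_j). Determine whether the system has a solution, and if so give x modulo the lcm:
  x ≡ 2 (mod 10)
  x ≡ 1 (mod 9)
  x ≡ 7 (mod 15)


Moduli 10, 9, 15 are not pairwise coprime, so CRT works modulo lcm(m_i) when all pairwise compatibility conditions hold.
Pairwise compatibility: gcd(m_i, m_j) must divide a_i - a_j for every pair.
Merge one congruence at a time:
  Start: x ≡ 2 (mod 10).
  Combine with x ≡ 1 (mod 9): gcd(10, 9) = 1; 1 - 2 = -1, which IS divisible by 1, so compatible.
    Write x = 2 + 10·t and substitute into x ≡ 1 (mod 9): 10·t ≡ 1 − 2 = -1 (mod 9).
    Reduce coefficients mod 9: 1·t ≡ 8 (mod 9).
    So t ≡ 8 (mod 9).
    Then x = 2 + 10·8 = 82, valid modulo lcm(10, 9) = 90: x ≡ 82 (mod 90).
  Combine with x ≡ 7 (mod 15): gcd(90, 15) = 15; 7 - 82 = -75, which IS divisible by 15, so compatible.
    Write x = 82 + 90·t and substitute into x ≡ 7 (mod 15): 90·t ≡ 7 − 82 = -75 (mod 15).
    Divide the congruence (and modulus) by g = 15: 6·t ≡ -5 (mod 1).
    Modulo 1 every t works; take t = 0.
    Then x = 82 + 90·0 = 82, valid modulo lcm(90, 15) = 90: x ≡ 82 (mod 90).
Verify: 82 mod 10 = 2, 82 mod 9 = 1, 82 mod 15 = 7.

x ≡ 82 (mod 90).


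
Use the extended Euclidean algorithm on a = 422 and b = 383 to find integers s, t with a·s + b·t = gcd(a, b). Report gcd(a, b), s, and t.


Euclidean algorithm on (422, 383) — divide until remainder is 0:
  422 = 1 · 383 + 39
  383 = 9 · 39 + 32
  39 = 1 · 32 + 7
  32 = 4 · 7 + 4
  7 = 1 · 4 + 3
  4 = 1 · 3 + 1
  3 = 3 · 1 + 0
gcd(422, 383) = 1.
Track Bezout coefficients alongside the remainders: start with r₀ = 422 = a·1 + b·0 (s = 1, t = 0) and r₁ = 383 = a·0 + b·1 (s = 0, t = 1); each new remainder r_{k+1} = r_{k-1} − q_k·r_k inherits s_{k+1} = s_{k-1} − q_k·s_k, t_{k+1} = t_{k-1} − q_k·t_k, so r_k = a·s_k + b·t_k at every step:
  q = 1: r = 39, s = 1 − 1·0 = 1, t = 0 − 1·1 = -1  (check: 422·1 + 383·(-1) = 39)
  q = 9: r = 32, s = 0 − 9·1 = -9, t = 1 − 9·(-1) = 10  (check: 422·(-9) + 383·10 = 32)
  q = 1: r = 7, s = 1 − 1·(-9) = 10, t = -1 − 1·10 = -11  (check: 422·10 + 383·(-11) = 7)
  q = 4: r = 4, s = -9 − 4·10 = -49, t = 10 − 4·(-11) = 54  (check: 422·(-49) + 383·54 = 4)
  q = 1: r = 3, s = 10 − 1·(-49) = 59, t = -11 − 1·54 = -65  (check: 422·59 + 383·(-65) = 3)
  q = 1: r = 1, s = -49 − 1·59 = -108, t = 54 − 1·(-65) = 119  (check: 422·(-108) + 383·119 = 1)
The row with r = 1 (the gcd) gives the Bezout coefficients s = -108, t = 119.
Result: 422 · (-108) + 383 · (119) = 1.

gcd(422, 383) = 1; s = -108, t = 119 (check: 422·(-108) + 383·119 = 1).
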